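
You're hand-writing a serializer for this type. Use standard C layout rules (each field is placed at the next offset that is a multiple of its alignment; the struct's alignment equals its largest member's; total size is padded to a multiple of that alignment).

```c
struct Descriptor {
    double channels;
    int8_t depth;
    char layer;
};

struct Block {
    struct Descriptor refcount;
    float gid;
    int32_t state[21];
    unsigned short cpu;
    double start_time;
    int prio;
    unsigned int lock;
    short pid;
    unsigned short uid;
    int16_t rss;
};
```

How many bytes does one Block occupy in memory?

136 bytes

Descriptor: 0..8  channels  (8B, 8-aligned); 8..9  depth  (1B, 1-aligned); 9..10  layer  (1B, 1-aligned); 10..16  -- tail padding (6B); sizeof = 16, alignof = 8
0..16  refcount  (16B, 8-aligned)
16..20  gid  (4B, 4-aligned)
20..104  state  (84B, 4-aligned)
104..106  cpu  (2B, 2-aligned)
106..112  -- padding (6B)
112..120  start_time  (8B, 8-aligned)
120..124  prio  (4B, 4-aligned)
124..128  lock  (4B, 4-aligned)
128..130  pid  (2B, 2-aligned)
130..132  uid  (2B, 2-aligned)
132..134  rss  (2B, 2-aligned)
134..136  -- tail padding (2B)
sizeof = 136, alignof = 8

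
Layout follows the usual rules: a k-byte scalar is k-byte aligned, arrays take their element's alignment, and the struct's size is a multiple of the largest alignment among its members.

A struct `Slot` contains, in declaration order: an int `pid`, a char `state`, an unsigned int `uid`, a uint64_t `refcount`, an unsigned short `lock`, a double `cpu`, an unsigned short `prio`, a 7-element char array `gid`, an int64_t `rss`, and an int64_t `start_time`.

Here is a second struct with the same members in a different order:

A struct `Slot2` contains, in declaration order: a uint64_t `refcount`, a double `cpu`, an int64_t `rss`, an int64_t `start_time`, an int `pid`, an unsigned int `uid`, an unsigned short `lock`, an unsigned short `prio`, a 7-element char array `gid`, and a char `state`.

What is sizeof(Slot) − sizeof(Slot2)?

0..4  pid  (4B, 4-aligned)
4..5  state  (1B, 1-aligned)
5..8  -- padding (3B)
8..12  uid  (4B, 4-aligned)
12..16  -- padding (4B)
16..24  refcount  (8B, 8-aligned)
24..26  lock  (2B, 2-aligned)
26..32  -- padding (6B)
32..40  cpu  (8B, 8-aligned)
40..42  prio  (2B, 2-aligned)
42..49  gid  (7B, 1-aligned)
49..56  -- padding (7B)
56..64  rss  (8B, 8-aligned)
64..72  start_time  (8B, 8-aligned)
sizeof = 72, alignof = 8
— Slot2 —
0..8  refcount  (8B, 8-aligned)
8..16  cpu  (8B, 8-aligned)
16..24  rss  (8B, 8-aligned)
24..32  start_time  (8B, 8-aligned)
32..36  pid  (4B, 4-aligned)
36..40  uid  (4B, 4-aligned)
40..42  lock  (2B, 2-aligned)
42..44  prio  (2B, 2-aligned)
44..51  gid  (7B, 1-aligned)
51..52  state  (1B, 1-aligned)
52..56  -- tail padding (4B)
sizeof = 56, alignof = 8
72 − 56 = 16

16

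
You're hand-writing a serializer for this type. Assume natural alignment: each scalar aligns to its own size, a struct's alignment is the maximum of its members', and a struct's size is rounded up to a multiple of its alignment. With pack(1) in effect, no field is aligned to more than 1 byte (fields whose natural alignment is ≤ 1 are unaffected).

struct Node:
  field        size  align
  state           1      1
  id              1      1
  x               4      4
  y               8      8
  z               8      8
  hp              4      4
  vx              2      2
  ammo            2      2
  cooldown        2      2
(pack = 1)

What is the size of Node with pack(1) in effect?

0..1  state  (1B, 1-aligned)
1..2  id  (1B, 1-aligned)
2..6  x  (4B, 1-aligned)
6..14  y  (8B, 1-aligned)
14..22  z  (8B, 1-aligned)
22..26  hp  (4B, 1-aligned)
26..28  vx  (2B, 1-aligned)
28..30  ammo  (2B, 1-aligned)
30..32  cooldown  (2B, 1-aligned)
sizeof = 32, alignof = 1

32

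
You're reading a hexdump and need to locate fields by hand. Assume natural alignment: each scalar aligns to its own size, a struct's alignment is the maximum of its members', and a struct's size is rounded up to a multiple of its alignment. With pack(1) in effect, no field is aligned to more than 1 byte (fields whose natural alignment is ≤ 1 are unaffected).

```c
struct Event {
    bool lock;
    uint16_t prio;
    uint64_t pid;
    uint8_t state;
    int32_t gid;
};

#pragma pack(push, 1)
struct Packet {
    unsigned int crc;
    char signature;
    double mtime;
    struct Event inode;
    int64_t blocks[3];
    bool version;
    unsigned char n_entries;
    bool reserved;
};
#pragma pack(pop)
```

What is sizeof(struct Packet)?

Event: 0..1  lock  (1B, 1-aligned); 1..2  -- padding (1B); 2..4  prio  (2B, 2-aligned); 4..8  -- padding (4B); 8..16  pid  (8B, 8-aligned); 16..17  state  (1B, 1-aligned); 17..20  -- padding (3B); 20..24  gid  (4B, 4-aligned); sizeof = 24, alignof = 8
0..4  crc  (4B, 1-aligned)
4..5  signature  (1B, 1-aligned)
5..13  mtime  (8B, 1-aligned)
13..37  inode  (24B, 1-aligned)
37..61  blocks  (24B, 1-aligned)
61..62  version  (1B, 1-aligned)
62..63  n_entries  (1B, 1-aligned)
63..64  reserved  (1B, 1-aligned)
sizeof = 64, alignof = 1

64 bytes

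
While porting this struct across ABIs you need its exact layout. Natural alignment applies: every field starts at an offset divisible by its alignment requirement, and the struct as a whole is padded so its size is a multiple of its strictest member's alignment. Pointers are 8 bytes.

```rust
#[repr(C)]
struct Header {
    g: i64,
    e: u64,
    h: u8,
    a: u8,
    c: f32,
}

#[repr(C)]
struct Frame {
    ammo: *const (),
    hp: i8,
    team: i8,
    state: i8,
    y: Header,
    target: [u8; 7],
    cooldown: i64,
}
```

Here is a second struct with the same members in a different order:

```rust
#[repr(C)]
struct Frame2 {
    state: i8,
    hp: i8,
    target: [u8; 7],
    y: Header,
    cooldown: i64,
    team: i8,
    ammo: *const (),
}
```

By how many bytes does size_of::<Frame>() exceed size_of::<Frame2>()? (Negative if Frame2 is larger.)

-8

Header: g at 0 (size 8, align 8) → ends 8; e at 8 (size 8, align 8) → ends 16; h at 16 (size 1, align 1) → ends 17; a at 17 (size 1, align 1) → ends 18; pad 2 to align 4 for c; c at 20 (size 4, align 4) → ends 24; total 24 bytes, alignment 8
ammo at 0 (size 8, align 8) → ends 8
hp at 8 (size 1, align 1) → ends 9
team at 9 (size 1, align 1) → ends 10
state at 10 (size 1, align 1) → ends 11
pad 5 to align 8 for y
y at 16 (size 24, align 8) → ends 40
target at 40 (size 7, align 1) → ends 47
pad 1 to align 8 for cooldown
cooldown at 48 (size 8, align 8) → ends 56
total 56 bytes, alignment 8
— Frame2 —
state at 0 (size 1, align 1) → ends 1
hp at 1 (size 1, align 1) → ends 2
target at 2 (size 7, align 1) → ends 9
pad 7 to align 8 for y
y at 16 (size 24, align 8) → ends 40
cooldown at 40 (size 8, align 8) → ends 48
team at 48 (size 1, align 1) → ends 49
pad 7 to align 8 for ammo
ammo at 56 (size 8, align 8) → ends 64
total 64 bytes, alignment 8
56 − 64 = -8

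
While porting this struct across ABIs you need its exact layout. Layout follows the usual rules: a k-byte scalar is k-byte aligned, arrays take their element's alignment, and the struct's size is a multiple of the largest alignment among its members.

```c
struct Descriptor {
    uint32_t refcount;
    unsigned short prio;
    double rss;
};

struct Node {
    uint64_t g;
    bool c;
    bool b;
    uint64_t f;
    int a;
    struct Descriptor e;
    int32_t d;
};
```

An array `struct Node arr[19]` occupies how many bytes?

1064

Descriptor: refcount at 0 (size 4, align 4) → ends 4; prio at 4 (size 2, align 2) → ends 6; pad 2 to align 8 for rss; rss at 8 (size 8, align 8) → ends 16; total 16 bytes, alignment 8
g at 0 (size 8, align 8) → ends 8
c at 8 (size 1, align 1) → ends 9
b at 9 (size 1, align 1) → ends 10
pad 6 to align 8 for f
f at 16 (size 8, align 8) → ends 24
a at 24 (size 4, align 4) → ends 28
pad 4 to align 8 for e
e at 32 (size 16, align 8) → ends 48
d at 48 (size 4, align 4) → ends 52
tail pad 4 to reach multiple of 8
total 56 bytes, alignment 8
array of 19: 19 × 56 = 1064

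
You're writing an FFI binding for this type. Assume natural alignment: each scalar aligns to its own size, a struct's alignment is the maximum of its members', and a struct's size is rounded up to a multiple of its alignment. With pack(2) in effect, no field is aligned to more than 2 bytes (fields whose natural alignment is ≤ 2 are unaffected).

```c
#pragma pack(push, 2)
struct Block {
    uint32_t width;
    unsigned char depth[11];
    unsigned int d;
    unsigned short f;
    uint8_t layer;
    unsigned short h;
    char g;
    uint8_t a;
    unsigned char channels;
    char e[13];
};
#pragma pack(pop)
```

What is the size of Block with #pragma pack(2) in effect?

42

width at 0 (size 4, align 2) → ends 4
depth at 4 (size 11, align 1) → ends 15
pad 1 to align 2 for d
d at 16 (size 4, align 2) → ends 20
f at 20 (size 2, align 2) → ends 22
layer at 22 (size 1, align 1) → ends 23
pad 1 to align 2 for h
h at 24 (size 2, align 2) → ends 26
g at 26 (size 1, align 1) → ends 27
a at 27 (size 1, align 1) → ends 28
channels at 28 (size 1, align 1) → ends 29
e at 29 (size 13, align 1) → ends 42
total 42 bytes, alignment 2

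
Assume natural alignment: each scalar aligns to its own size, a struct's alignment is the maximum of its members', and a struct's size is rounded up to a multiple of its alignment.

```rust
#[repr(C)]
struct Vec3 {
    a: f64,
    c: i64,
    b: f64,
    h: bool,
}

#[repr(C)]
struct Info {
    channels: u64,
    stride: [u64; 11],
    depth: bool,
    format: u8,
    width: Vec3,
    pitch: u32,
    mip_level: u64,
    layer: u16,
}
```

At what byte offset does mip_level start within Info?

144

Vec3: 0..8  a  (8B, 8-aligned); 8..16  c  (8B, 8-aligned); 16..24  b  (8B, 8-aligned); 24..25  h  (1B, 1-aligned); 25..32  -- tail padding (7B); sizeof = 32, alignof = 8
0..8  channels  (8B, 8-aligned)
8..96  stride  (88B, 8-aligned)
96..97  depth  (1B, 1-aligned)
97..98  format  (1B, 1-aligned)
98..104  -- padding (6B)
104..136  width  (32B, 8-aligned)
136..140  pitch  (4B, 4-aligned)
140..144  -- padding (4B)
144..152  mip_level  (8B, 8-aligned)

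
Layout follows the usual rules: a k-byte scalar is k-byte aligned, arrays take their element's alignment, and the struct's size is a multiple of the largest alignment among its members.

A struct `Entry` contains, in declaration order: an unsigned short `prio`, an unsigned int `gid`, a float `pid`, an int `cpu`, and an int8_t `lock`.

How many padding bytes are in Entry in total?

5

0..2  prio  (2B, 2-aligned)
2..4  -- padding (2B)
4..8  gid  (4B, 4-aligned)
8..12  pid  (4B, 4-aligned)
12..16  cpu  (4B, 4-aligned)
16..17  lock  (1B, 1-aligned)
17..20  -- tail padding (3B)
sizeof = 20, alignof = 4
data bytes 15, size 20 → padding 5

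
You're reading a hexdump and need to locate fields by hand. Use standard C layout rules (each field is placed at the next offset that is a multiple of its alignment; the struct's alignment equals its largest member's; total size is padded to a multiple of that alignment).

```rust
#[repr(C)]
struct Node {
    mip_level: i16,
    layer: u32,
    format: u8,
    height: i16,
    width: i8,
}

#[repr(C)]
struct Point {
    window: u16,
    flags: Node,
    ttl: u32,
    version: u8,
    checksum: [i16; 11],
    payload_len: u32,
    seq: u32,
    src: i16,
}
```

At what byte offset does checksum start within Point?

26

Node: mip_level at 0 (size 2, align 2) → ends 2; pad 2 to align 4 for layer; layer at 4 (size 4, align 4) → ends 8; format at 8 (size 1, align 1) → ends 9; pad 1 to align 2 for height; height at 10 (size 2, align 2) → ends 12; width at 12 (size 1, align 1) → ends 13; tail pad 3 to reach multiple of 4; total 16 bytes, alignment 4
window at 0 (size 2, align 2) → ends 2
pad 2 to align 4 for flags
flags at 4 (size 16, align 4) → ends 20
ttl at 20 (size 4, align 4) → ends 24
version at 24 (size 1, align 1) → ends 25
pad 1 to align 2 for checksum
checksum at 26 (size 22, align 2) → ends 48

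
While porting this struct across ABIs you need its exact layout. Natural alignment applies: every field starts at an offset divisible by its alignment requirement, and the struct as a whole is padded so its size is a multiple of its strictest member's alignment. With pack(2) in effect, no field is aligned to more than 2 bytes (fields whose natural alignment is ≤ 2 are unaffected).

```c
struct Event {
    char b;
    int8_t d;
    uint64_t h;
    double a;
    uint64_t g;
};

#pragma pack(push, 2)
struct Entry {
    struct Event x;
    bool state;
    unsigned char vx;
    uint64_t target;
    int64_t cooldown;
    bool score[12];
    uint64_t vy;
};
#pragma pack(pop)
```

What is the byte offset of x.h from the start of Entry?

8

Event: @0: b [1B, align 1] → 1; @1: d [1B, align 1] → 2; +6 pad (align 8); @8: h [8B, align 8] → 16; @16: a [8B, align 8] → 24; @24: g [8B, align 8] → 32; size 32, align 8
@0: x [32B, align 2] → 32
within Event: h at 8
0 + 8 = 8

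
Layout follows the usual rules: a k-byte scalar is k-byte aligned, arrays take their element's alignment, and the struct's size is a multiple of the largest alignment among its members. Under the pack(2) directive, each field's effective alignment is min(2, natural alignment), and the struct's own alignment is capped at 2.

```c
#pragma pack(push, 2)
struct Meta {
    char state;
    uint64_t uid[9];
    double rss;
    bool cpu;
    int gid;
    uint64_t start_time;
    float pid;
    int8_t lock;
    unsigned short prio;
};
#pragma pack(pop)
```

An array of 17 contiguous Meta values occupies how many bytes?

state at 0 (size 1, align 1) → ends 1
pad 1 to align 2 for uid
uid at 2 (size 72, align 2) → ends 74
rss at 74 (size 8, align 2) → ends 82
cpu at 82 (size 1, align 1) → ends 83
pad 1 to align 2 for gid
gid at 84 (size 4, align 2) → ends 88
start_time at 88 (size 8, align 2) → ends 96
pid at 96 (size 4, align 2) → ends 100
lock at 100 (size 1, align 1) → ends 101
pad 1 to align 2 for prio
prio at 102 (size 2, align 2) → ends 104
total 104 bytes, alignment 2
array of 17: 17 × 104 = 1768

1768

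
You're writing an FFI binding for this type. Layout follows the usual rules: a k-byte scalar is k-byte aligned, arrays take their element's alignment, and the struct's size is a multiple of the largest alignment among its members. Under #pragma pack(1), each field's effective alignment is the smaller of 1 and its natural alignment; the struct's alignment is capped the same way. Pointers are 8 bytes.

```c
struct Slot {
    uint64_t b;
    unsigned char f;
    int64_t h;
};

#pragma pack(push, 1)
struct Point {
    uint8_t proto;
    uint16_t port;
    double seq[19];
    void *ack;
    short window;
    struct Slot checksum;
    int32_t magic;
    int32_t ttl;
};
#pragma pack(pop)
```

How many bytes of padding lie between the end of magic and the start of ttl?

Slot: b at 0 (size 8, align 8) → ends 8; f at 8 (size 1, align 1) → ends 9; pad 7 to align 8 for h; h at 16 (size 8, align 8) → ends 24; total 24 bytes, alignment 8
proto at 0 (size 1, align 1) → ends 1
port at 1 (size 2, align 1) → ends 3
seq at 3 (size 152, align 1) → ends 155
ack at 155 (size 8, align 1) → ends 163
window at 163 (size 2, align 1) → ends 165
checksum at 165 (size 24, align 1) → ends 189
magic at 189 (size 4, align 1) → ends 193
ttl at 193 (size 4, align 1) → ends 197

0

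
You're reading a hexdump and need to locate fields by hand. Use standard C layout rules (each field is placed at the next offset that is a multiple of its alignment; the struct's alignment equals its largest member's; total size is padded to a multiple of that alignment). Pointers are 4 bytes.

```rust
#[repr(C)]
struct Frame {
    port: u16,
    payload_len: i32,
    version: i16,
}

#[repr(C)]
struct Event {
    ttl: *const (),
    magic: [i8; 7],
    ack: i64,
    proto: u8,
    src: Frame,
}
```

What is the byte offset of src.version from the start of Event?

Frame: port at 0 (size 2, align 2) → ends 2; pad 2 to align 4 for payload_len; payload_len at 4 (size 4, align 4) → ends 8; version at 8 (size 2, align 2) → ends 10; tail pad 2 to reach multiple of 4; total 12 bytes, alignment 4
ttl at 0 (size 4, align 4) → ends 4
magic at 4 (size 7, align 1) → ends 11
pad 5 to align 8 for ack
ack at 16 (size 8, align 8) → ends 24
proto at 24 (size 1, align 1) → ends 25
pad 3 to align 4 for src
src at 28 (size 12, align 4) → ends 40
within Frame: version at 8
28 + 8 = 36

36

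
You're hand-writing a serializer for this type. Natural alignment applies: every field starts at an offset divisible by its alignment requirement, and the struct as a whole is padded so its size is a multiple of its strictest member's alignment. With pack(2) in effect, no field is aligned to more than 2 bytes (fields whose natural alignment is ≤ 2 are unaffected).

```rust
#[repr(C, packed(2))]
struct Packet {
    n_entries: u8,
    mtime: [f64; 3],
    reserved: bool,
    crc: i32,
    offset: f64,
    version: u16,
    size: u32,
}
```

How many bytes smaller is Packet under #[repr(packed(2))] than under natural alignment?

10

natural layout:
  @0: n_entries [1B, align 1] → 1
  +7 pad (align 8)
  @8: mtime [24B, align 8] → 32
  @32: reserved [1B, align 1] → 33
  +3 pad (align 4)
  @36: crc [4B, align 4] → 40
  @40: offset [8B, align 8] → 48
  @48: version [2B, align 2] → 50
  +2 pad (align 4)
  @52: size [4B, align 4] → 56
  size 56, align 8
packed(2) layout:
  @0: n_entries [1B, align 1] → 1
  +1 pad (align 2)
  @2: mtime [24B, align 2] → 26
  @26: reserved [1B, align 1] → 27
  +1 pad (align 2)
  @28: crc [4B, align 2] → 32
  @32: offset [8B, align 2] → 40
  @40: version [2B, align 2] → 42
  @42: size [4B, align 2] → 46
  size 46, align 2
56 − 46 = 10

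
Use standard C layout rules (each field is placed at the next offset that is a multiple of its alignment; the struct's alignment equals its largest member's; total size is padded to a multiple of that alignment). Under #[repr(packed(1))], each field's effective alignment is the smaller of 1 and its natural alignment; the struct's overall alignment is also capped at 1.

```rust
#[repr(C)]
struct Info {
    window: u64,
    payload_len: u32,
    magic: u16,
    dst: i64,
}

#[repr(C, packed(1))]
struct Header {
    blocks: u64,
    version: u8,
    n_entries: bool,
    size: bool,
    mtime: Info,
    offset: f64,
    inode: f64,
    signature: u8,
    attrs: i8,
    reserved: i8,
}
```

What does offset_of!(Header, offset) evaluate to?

Info: @0: window [8B, align 8] → 8; @8: payload_len [4B, align 4] → 12; @12: magic [2B, align 2] → 14; +2 pad (align 8); @16: dst [8B, align 8] → 24; size 24, align 8
@0: blocks [8B, align 1] → 8
@8: version [1B, align 1] → 9
@9: n_entries [1B, align 1] → 10
@10: size [1B, align 1] → 11
@11: mtime [24B, align 1] → 35
@35: offset [8B, align 1] → 43

35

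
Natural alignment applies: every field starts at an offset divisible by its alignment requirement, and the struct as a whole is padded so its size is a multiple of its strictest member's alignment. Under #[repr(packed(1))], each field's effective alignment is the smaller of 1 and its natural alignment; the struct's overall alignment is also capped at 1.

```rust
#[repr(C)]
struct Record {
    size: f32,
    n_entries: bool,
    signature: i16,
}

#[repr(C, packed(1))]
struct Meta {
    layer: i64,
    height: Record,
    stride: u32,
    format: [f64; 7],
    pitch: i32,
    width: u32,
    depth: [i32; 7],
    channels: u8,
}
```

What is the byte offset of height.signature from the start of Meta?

14

Record: 0..4  size  (4B, 4-aligned); 4..5  n_entries  (1B, 1-aligned); 5..6  -- padding (1B); 6..8  signature  (2B, 2-aligned); sizeof = 8, alignof = 4
0..8  layer  (8B, 1-aligned)
8..16  height  (8B, 1-aligned)
within Record: signature at 6
8 + 6 = 14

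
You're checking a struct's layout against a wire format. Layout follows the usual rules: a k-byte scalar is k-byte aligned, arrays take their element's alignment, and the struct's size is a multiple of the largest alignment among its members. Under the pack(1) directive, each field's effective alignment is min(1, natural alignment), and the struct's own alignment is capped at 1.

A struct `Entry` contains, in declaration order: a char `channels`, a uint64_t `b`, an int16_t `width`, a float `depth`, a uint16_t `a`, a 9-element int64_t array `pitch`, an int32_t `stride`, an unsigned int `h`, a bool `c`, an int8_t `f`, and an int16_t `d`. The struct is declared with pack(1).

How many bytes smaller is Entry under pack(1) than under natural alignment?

19

natural layout:
  channels at 0 (size 1, align 1) → ends 1
  pad 7 to align 8 for b
  b at 8 (size 8, align 8) → ends 16
  width at 16 (size 2, align 2) → ends 18
  pad 2 to align 4 for depth
  depth at 20 (size 4, align 4) → ends 24
  a at 24 (size 2, align 2) → ends 26
  pad 6 to align 8 for pitch
  pitch at 32 (size 72, align 8) → ends 104
  stride at 104 (size 4, align 4) → ends 108
  h at 108 (size 4, align 4) → ends 112
  c at 112 (size 1, align 1) → ends 113
  f at 113 (size 1, align 1) → ends 114
  d at 114 (size 2, align 2) → ends 116
  tail pad 4 to reach multiple of 8
  total 120 bytes, alignment 8
packed(1) layout:
  channels at 0 (size 1, align 1) → ends 1
  b at 1 (size 8, align 1) → ends 9
  width at 9 (size 2, align 1) → ends 11
  depth at 11 (size 4, align 1) → ends 15
  a at 15 (size 2, align 1) → ends 17
  pitch at 17 (size 72, align 1) → ends 89
  stride at 89 (size 4, align 1) → ends 93
  h at 93 (size 4, align 1) → ends 97
  c at 97 (size 1, align 1) → ends 98
  f at 98 (size 1, align 1) → ends 99
  d at 99 (size 2, align 1) → ends 101
  total 101 bytes, alignment 1
120 − 101 = 19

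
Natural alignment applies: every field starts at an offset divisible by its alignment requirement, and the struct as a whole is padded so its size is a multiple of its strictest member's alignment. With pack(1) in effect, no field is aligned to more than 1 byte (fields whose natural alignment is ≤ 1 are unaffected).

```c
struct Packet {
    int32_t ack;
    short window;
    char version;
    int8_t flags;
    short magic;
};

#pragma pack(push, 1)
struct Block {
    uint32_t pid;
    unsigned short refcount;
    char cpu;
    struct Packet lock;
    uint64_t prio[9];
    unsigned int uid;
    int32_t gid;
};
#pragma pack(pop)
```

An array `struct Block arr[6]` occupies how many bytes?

Packet: @0: ack [4B, align 4] → 4; @4: window [2B, align 2] → 6; @6: version [1B, align 1] → 7; @7: flags [1B, align 1] → 8; @8: magic [2B, align 2] → 10; +2 tail pad (align 4); size 12, align 4
@0: pid [4B, align 1] → 4
@4: refcount [2B, align 1] → 6
@6: cpu [1B, align 1] → 7
@7: lock [12B, align 1] → 19
@19: prio [72B, align 1] → 91
@91: uid [4B, align 1] → 95
@95: gid [4B, align 1] → 99
size 99, align 1
array of 6: 6 × 99 = 594

594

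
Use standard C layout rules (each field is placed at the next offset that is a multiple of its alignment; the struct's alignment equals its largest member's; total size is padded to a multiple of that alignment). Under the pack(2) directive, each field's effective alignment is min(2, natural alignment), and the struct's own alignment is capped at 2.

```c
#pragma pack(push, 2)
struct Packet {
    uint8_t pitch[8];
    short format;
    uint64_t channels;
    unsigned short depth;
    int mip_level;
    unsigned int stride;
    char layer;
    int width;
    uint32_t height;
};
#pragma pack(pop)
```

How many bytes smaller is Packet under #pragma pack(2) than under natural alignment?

natural layout:
  pitch at 0 (size 8, align 1) → ends 8
  format at 8 (size 2, align 2) → ends 10
  pad 6 to align 8 for channels
  channels at 16 (size 8, align 8) → ends 24
  depth at 24 (size 2, align 2) → ends 26
  pad 2 to align 4 for mip_level
  mip_level at 28 (size 4, align 4) → ends 32
  stride at 32 (size 4, align 4) → ends 36
  layer at 36 (size 1, align 1) → ends 37
  pad 3 to align 4 for width
  width at 40 (size 4, align 4) → ends 44
  height at 44 (size 4, align 4) → ends 48
  total 48 bytes, alignment 8
packed(2) layout:
  pitch at 0 (size 8, align 1) → ends 8
  format at 8 (size 2, align 2) → ends 10
  channels at 10 (size 8, align 2) → ends 18
  depth at 18 (size 2, align 2) → ends 20
  mip_level at 20 (size 4, align 2) → ends 24
  stride at 24 (size 4, align 2) → ends 28
  layer at 28 (size 1, align 1) → ends 29
  pad 1 to align 2 for width
  width at 30 (size 4, align 2) → ends 34
  height at 34 (size 4, align 2) → ends 38
  total 38 bytes, alignment 2
48 − 38 = 10

10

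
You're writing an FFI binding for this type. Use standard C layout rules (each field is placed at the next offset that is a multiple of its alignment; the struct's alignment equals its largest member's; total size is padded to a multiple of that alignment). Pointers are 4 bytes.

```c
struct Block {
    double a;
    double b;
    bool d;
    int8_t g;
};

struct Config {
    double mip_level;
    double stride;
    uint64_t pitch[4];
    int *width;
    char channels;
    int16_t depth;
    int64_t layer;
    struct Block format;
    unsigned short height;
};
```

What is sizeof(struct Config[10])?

Block: @0: a [8B, align 8] → 8; @8: b [8B, align 8] → 16; @16: d [1B, align 1] → 17; @17: g [1B, align 1] → 18; +6 tail pad (align 8); size 24, align 8
@0: mip_level [8B, align 8] → 8
@8: stride [8B, align 8] → 16
@16: pitch [32B, align 8] → 48
@48: width [4B, align 4] → 52
@52: channels [1B, align 1] → 53
+1 pad (align 2)
@54: depth [2B, align 2] → 56
@56: layer [8B, align 8] → 64
@64: format [24B, align 8] → 88
@88: height [2B, align 2] → 90
+6 tail pad (align 8)
size 96, align 8
array of 10: 10 × 96 = 960

960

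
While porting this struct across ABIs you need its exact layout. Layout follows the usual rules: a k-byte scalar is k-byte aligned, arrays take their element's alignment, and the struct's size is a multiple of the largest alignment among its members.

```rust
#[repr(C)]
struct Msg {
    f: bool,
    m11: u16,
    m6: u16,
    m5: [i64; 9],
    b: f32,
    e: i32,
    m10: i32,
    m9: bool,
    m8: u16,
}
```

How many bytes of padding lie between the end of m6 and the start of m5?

2

0..1  f  (1B, 1-aligned)
1..2  -- padding (1B)
2..4  m11  (2B, 2-aligned)
4..6  m6  (2B, 2-aligned)
6..8  -- padding (2B)
8..80  m5  (72B, 8-aligned)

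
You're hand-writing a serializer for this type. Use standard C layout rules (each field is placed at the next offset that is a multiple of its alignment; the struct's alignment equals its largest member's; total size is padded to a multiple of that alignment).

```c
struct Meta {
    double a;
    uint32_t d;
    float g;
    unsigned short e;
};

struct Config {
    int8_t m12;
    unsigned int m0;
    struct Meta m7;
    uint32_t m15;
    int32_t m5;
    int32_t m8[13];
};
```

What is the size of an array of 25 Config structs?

2400

Meta: a at 0 (size 8, align 8) → ends 8; d at 8 (size 4, align 4) → ends 12; g at 12 (size 4, align 4) → ends 16; e at 16 (size 2, align 2) → ends 18; tail pad 6 to reach multiple of 8; total 24 bytes, alignment 8
m12 at 0 (size 1, align 1) → ends 1
pad 3 to align 4 for m0
m0 at 4 (size 4, align 4) → ends 8
m7 at 8 (size 24, align 8) → ends 32
m15 at 32 (size 4, align 4) → ends 36
m5 at 36 (size 4, align 4) → ends 40
m8 at 40 (size 52, align 4) → ends 92
tail pad 4 to reach multiple of 8
total 96 bytes, alignment 8
array of 25: 25 × 96 = 2400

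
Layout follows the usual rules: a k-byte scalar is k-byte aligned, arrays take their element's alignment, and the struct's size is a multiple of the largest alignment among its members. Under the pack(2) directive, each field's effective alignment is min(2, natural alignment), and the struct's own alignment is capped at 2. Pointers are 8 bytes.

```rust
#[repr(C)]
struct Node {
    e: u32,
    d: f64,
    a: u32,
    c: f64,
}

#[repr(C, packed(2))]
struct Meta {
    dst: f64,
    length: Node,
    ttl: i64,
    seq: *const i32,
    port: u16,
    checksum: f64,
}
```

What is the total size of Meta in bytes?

Node: @0: e [4B, align 4] → 4; +4 pad (align 8); @8: d [8B, align 8] → 16; @16: a [4B, align 4] → 20; +4 pad (align 8); @24: c [8B, align 8] → 32; size 32, align 8
@0: dst [8B, align 2] → 8
@8: length [32B, align 2] → 40
@40: ttl [8B, align 2] → 48
@48: seq [8B, align 2] → 56
@56: port [2B, align 2] → 58
@58: checksum [8B, align 2] → 66
size 66, align 2

66 bytes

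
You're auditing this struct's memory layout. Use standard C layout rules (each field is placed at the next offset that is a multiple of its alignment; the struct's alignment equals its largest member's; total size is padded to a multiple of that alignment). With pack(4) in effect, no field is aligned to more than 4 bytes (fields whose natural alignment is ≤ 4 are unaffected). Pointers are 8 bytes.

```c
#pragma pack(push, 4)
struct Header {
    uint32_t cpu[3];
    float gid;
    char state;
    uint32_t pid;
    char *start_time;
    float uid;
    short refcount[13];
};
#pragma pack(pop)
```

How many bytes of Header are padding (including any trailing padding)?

5

@0: cpu [12B, align 4] → 12
@12: gid [4B, align 4] → 16
@16: state [1B, align 1] → 17
+3 pad (align 4)
@20: pid [4B, align 4] → 24
@24: start_time [8B, align 4] → 32
@32: uid [4B, align 4] → 36
@36: refcount [26B, align 2] → 62
+2 tail pad (align 4)
size 64, align 4
data bytes 59, size 64 → padding 5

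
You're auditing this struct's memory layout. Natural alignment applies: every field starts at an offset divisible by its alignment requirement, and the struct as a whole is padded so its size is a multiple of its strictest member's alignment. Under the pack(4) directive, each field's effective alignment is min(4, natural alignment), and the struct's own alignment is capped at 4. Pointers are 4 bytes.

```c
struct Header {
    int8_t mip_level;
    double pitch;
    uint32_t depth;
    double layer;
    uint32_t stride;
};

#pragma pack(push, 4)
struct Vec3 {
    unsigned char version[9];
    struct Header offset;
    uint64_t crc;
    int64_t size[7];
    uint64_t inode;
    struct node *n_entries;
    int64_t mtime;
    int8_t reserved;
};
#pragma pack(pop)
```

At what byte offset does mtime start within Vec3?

128

Header: 0..1  mip_level  (1B, 1-aligned); 1..8  -- padding (7B); 8..16  pitch  (8B, 8-aligned); 16..20  depth  (4B, 4-aligned); 20..24  -- padding (4B); 24..32  layer  (8B, 8-aligned); 32..36  stride  (4B, 4-aligned); 36..40  -- tail padding (4B); sizeof = 40, alignof = 8
0..9  version  (9B, 1-aligned)
9..12  -- padding (3B)
12..52  offset  (40B, 4-aligned)
52..60  crc  (8B, 4-aligned)
60..116  size  (56B, 4-aligned)
116..124  inode  (8B, 4-aligned)
124..128  n_entries  (4B, 4-aligned)
128..136  mtime  (8B, 4-aligned)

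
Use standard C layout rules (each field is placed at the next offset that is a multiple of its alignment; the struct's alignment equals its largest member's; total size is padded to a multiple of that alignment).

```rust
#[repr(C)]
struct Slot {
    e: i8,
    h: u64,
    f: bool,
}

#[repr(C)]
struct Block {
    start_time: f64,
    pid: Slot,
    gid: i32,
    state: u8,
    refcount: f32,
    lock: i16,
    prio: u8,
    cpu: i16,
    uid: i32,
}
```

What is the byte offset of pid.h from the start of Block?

Slot: e at 0 (size 1, align 1) → ends 1; pad 7 to align 8 for h; h at 8 (size 8, align 8) → ends 16; f at 16 (size 1, align 1) → ends 17; tail pad 7 to reach multiple of 8; total 24 bytes, alignment 8
start_time at 0 (size 8, align 8) → ends 8
pid at 8 (size 24, align 8) → ends 32
within Slot: h at 8
8 + 8 = 16

16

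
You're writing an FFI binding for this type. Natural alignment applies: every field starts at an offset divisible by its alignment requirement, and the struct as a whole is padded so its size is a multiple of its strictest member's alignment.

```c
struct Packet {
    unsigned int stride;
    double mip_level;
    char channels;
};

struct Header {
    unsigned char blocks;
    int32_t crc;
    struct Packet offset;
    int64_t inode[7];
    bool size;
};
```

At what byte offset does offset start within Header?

Packet: stride at 0 (size 4, align 4) → ends 4; pad 4 to align 8 for mip_level; mip_level at 8 (size 8, align 8) → ends 16; channels at 16 (size 1, align 1) → ends 17; tail pad 7 to reach multiple of 8; total 24 bytes, alignment 8
blocks at 0 (size 1, align 1) → ends 1
pad 3 to align 4 for crc
crc at 4 (size 4, align 4) → ends 8
offset at 8 (size 24, align 8) → ends 32

8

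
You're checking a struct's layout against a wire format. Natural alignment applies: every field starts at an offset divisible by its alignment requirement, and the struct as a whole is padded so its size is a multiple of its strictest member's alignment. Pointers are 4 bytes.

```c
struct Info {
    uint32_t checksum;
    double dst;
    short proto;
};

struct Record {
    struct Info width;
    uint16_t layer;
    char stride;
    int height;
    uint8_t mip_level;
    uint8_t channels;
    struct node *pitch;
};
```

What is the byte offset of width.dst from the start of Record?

Info: @0: checksum [4B, align 4] → 4; +4 pad (align 8); @8: dst [8B, align 8] → 16; @16: proto [2B, align 2] → 18; +6 tail pad (align 8); size 24, align 8
@0: width [24B, align 8] → 24
within Info: dst at 8
0 + 8 = 8

8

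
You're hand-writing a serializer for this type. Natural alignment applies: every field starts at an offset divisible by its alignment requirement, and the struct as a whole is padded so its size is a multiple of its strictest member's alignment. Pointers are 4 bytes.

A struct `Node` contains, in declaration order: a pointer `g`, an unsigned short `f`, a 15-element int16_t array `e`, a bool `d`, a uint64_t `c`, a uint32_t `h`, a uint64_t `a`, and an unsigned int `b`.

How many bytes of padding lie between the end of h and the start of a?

4

0..4  g  (4B, 4-aligned)
4..6  f  (2B, 2-aligned)
6..36  e  (30B, 2-aligned)
36..37  d  (1B, 1-aligned)
37..40  -- padding (3B)
40..48  c  (8B, 8-aligned)
48..52  h  (4B, 4-aligned)
52..56  -- padding (4B)
56..64  a  (8B, 8-aligned)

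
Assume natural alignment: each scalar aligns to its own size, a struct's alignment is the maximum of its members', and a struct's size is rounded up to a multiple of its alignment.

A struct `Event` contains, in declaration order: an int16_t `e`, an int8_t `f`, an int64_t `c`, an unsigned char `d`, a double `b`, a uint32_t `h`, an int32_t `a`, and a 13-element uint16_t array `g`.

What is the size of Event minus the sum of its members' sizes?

18

e at 0 (size 2, align 2) → ends 2
f at 2 (size 1, align 1) → ends 3
pad 5 to align 8 for c
c at 8 (size 8, align 8) → ends 16
d at 16 (size 1, align 1) → ends 17
pad 7 to align 8 for b
b at 24 (size 8, align 8) → ends 32
h at 32 (size 4, align 4) → ends 36
a at 36 (size 4, align 4) → ends 40
g at 40 (size 26, align 2) → ends 66
tail pad 6 to reach multiple of 8
total 72 bytes, alignment 8
data bytes 54, size 72 → padding 18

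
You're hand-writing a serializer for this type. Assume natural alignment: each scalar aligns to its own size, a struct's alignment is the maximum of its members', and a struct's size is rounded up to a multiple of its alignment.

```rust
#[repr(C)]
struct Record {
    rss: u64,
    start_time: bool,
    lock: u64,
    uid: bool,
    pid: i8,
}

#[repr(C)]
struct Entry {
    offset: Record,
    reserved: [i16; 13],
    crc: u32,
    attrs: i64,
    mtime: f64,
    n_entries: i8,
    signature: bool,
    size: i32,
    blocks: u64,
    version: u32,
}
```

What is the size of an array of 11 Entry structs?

1144

Record: @0: rss [8B, align 8] → 8; @8: start_time [1B, align 1] → 9; +7 pad (align 8); @16: lock [8B, align 8] → 24; @24: uid [1B, align 1] → 25; @25: pid [1B, align 1] → 26; +6 tail pad (align 8); size 32, align 8
@0: offset [32B, align 8] → 32
@32: reserved [26B, align 2] → 58
+2 pad (align 4)
@60: crc [4B, align 4] → 64
@64: attrs [8B, align 8] → 72
@72: mtime [8B, align 8] → 80
@80: n_entries [1B, align 1] → 81
@81: signature [1B, align 1] → 82
+2 pad (align 4)
@84: size [4B, align 4] → 88
@88: blocks [8B, align 8] → 96
@96: version [4B, align 4] → 100
+4 tail pad (align 8)
size 104, align 8
array of 11: 11 × 104 = 1144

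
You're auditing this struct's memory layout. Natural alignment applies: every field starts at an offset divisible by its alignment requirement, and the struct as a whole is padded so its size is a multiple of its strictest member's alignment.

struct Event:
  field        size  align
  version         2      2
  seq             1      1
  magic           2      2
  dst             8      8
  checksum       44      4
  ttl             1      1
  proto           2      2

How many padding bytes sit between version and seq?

0..2  version  (2B, 2-aligned)
2..3  seq  (1B, 1-aligned)

0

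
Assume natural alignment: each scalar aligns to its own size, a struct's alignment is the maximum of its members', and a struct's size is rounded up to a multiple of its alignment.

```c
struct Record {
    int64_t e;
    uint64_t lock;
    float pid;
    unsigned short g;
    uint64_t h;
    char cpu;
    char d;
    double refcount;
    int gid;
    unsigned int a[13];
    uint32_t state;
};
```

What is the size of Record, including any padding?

0..8  e  (8B, 8-aligned)
8..16  lock  (8B, 8-aligned)
16..20  pid  (4B, 4-aligned)
20..22  g  (2B, 2-aligned)
22..24  -- padding (2B)
24..32  h  (8B, 8-aligned)
32..33  cpu  (1B, 1-aligned)
33..34  d  (1B, 1-aligned)
34..40  -- padding (6B)
40..48  refcount  (8B, 8-aligned)
48..52  gid  (4B, 4-aligned)
52..104  a  (52B, 4-aligned)
104..108  state  (4B, 4-aligned)
108..112  -- tail padding (4B)
sizeof = 112, alignof = 8

112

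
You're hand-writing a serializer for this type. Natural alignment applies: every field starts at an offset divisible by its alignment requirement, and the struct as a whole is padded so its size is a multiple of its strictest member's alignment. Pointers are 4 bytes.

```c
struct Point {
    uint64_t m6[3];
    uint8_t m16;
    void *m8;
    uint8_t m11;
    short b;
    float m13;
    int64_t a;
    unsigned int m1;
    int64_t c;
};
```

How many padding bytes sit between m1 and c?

m6 at 0 (size 24, align 8) → ends 24
m16 at 24 (size 1, align 1) → ends 25
pad 3 to align 4 for m8
m8 at 28 (size 4, align 4) → ends 32
m11 at 32 (size 1, align 1) → ends 33
pad 1 to align 2 for b
b at 34 (size 2, align 2) → ends 36
m13 at 36 (size 4, align 4) → ends 40
a at 40 (size 8, align 8) → ends 48
m1 at 48 (size 4, align 4) → ends 52
pad 4 to align 8 for c
c at 56 (size 8, align 8) → ends 64

4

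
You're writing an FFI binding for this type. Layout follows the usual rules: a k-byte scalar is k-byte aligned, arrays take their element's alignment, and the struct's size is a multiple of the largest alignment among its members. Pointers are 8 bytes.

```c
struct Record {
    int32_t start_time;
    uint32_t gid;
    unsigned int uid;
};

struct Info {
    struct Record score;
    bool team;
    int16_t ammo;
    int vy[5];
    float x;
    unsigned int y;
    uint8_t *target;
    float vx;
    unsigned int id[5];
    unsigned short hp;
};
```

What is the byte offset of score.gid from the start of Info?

Record: @0: start_time [4B, align 4] → 4; @4: gid [4B, align 4] → 8; @8: uid [4B, align 4] → 12; size 12, align 4
@0: score [12B, align 4] → 12
within Record: gid at 4
0 + 4 = 4

4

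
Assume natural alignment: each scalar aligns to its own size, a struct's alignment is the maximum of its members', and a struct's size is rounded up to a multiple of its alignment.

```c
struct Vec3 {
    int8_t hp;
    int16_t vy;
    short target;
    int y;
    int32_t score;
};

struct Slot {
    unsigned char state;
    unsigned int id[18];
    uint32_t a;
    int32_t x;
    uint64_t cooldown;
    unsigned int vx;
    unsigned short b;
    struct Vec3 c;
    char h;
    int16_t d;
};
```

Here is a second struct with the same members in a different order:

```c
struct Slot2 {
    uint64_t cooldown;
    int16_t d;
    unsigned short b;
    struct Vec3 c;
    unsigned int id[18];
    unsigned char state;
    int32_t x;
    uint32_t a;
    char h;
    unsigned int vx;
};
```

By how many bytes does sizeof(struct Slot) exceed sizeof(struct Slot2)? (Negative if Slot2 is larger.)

8

Vec3: hp at 0 (size 1, align 1) → ends 1; pad 1 to align 2 for vy; vy at 2 (size 2, align 2) → ends 4; target at 4 (size 2, align 2) → ends 6; pad 2 to align 4 for y; y at 8 (size 4, align 4) → ends 12; score at 12 (size 4, align 4) → ends 16; total 16 bytes, alignment 4
state at 0 (size 1, align 1) → ends 1
pad 3 to align 4 for id
id at 4 (size 72, align 4) → ends 76
a at 76 (size 4, align 4) → ends 80
x at 80 (size 4, align 4) → ends 84
pad 4 to align 8 for cooldown
cooldown at 88 (size 8, align 8) → ends 96
vx at 96 (size 4, align 4) → ends 100
b at 100 (size 2, align 2) → ends 102
pad 2 to align 4 for c
c at 104 (size 16, align 4) → ends 120
h at 120 (size 1, align 1) → ends 121
pad 1 to align 2 for d
d at 122 (size 2, align 2) → ends 124
tail pad 4 to reach multiple of 8
total 128 bytes, alignment 8
— Slot2 —
cooldown at 0 (size 8, align 8) → ends 8
d at 8 (size 2, align 2) → ends 10
b at 10 (size 2, align 2) → ends 12
c at 12 (size 16, align 4) → ends 28
id at 28 (size 72, align 4) → ends 100
state at 100 (size 1, align 1) → ends 101
pad 3 to align 4 for x
x at 104 (size 4, align 4) → ends 108
a at 108 (size 4, align 4) → ends 112
h at 112 (size 1, align 1) → ends 113
pad 3 to align 4 for vx
vx at 116 (size 4, align 4) → ends 120
total 120 bytes, alignment 8
128 − 120 = 8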